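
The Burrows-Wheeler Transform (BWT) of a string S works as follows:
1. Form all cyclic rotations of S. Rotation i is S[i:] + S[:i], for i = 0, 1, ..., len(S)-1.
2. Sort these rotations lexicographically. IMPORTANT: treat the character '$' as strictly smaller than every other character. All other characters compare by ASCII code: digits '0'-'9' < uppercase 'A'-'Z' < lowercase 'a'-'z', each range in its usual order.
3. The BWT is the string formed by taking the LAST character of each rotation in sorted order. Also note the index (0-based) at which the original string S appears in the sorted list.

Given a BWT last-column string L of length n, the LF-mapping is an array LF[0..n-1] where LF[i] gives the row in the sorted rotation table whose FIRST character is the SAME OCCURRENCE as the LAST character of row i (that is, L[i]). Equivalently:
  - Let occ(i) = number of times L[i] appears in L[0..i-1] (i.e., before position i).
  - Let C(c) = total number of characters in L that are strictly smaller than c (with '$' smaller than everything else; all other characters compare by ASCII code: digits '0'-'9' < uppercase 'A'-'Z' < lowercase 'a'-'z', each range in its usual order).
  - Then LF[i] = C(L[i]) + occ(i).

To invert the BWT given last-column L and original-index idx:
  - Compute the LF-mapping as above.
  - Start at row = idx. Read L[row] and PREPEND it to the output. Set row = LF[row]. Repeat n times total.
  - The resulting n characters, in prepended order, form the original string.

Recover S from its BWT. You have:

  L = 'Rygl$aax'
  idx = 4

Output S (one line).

Answer: galaxyR$

Derivation:
LF mapping: 1 7 4 5 0 2 3 6
Walk LF starting at row 4, prepending L[row]:
  step 1: row=4, L[4]='$', prepend. Next row=LF[4]=0
  step 2: row=0, L[0]='R', prepend. Next row=LF[0]=1
  step 3: row=1, L[1]='y', prepend. Next row=LF[1]=7
  step 4: row=7, L[7]='x', prepend. Next row=LF[7]=6
  step 5: row=6, L[6]='a', prepend. Next row=LF[6]=3
  step 6: row=3, L[3]='l', prepend. Next row=LF[3]=5
  step 7: row=5, L[5]='a', prepend. Next row=LF[5]=2
  step 8: row=2, L[2]='g', prepend. Next row=LF[2]=4
Reversed output: galaxyR$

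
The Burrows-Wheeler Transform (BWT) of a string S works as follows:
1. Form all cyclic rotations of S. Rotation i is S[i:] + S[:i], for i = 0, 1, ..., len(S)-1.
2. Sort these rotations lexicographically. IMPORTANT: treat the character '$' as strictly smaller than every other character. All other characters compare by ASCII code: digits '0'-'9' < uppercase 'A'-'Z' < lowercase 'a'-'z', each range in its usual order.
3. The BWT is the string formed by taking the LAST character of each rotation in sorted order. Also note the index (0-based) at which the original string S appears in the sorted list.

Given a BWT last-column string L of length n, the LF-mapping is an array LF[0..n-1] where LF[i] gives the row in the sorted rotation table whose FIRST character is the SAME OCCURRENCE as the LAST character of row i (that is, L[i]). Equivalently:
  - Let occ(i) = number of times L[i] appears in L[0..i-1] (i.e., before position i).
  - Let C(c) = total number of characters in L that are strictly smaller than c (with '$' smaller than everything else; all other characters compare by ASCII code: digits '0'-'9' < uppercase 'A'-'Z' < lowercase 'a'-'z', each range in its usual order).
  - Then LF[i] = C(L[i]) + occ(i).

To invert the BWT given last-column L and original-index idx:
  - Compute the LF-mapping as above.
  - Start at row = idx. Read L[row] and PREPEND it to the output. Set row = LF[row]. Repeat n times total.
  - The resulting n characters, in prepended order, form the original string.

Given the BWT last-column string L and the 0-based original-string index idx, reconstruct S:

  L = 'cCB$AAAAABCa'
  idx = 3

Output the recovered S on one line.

LF mapping: 11 8 6 0 1 2 3 4 5 7 9 10
Walk LF starting at row 3, prepending L[row]:
  step 1: row=3, L[3]='$', prepend. Next row=LF[3]=0
  step 2: row=0, L[0]='c', prepend. Next row=LF[0]=11
  step 3: row=11, L[11]='a', prepend. Next row=LF[11]=10
  step 4: row=10, L[10]='C', prepend. Next row=LF[10]=9
  step 5: row=9, L[9]='B', prepend. Next row=LF[9]=7
  step 6: row=7, L[7]='A', prepend. Next row=LF[7]=4
  step 7: row=4, L[4]='A', prepend. Next row=LF[4]=1
  step 8: row=1, L[1]='C', prepend. Next row=LF[1]=8
  step 9: row=8, L[8]='A', prepend. Next row=LF[8]=5
  step 10: row=5, L[5]='A', prepend. Next row=LF[5]=2
  step 11: row=2, L[2]='B', prepend. Next row=LF[2]=6
  step 12: row=6, L[6]='A', prepend. Next row=LF[6]=3
Reversed output: ABAACAABCac$

Answer: ABAACAABCac$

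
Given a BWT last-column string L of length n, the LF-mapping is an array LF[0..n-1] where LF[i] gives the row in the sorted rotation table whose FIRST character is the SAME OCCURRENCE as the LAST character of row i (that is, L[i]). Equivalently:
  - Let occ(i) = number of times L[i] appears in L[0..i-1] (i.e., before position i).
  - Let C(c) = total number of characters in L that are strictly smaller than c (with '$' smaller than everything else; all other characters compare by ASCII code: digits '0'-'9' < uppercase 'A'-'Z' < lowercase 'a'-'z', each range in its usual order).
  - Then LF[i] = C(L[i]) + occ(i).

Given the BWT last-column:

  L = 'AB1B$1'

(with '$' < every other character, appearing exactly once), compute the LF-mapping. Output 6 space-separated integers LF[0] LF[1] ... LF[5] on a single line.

Answer: 3 4 1 5 0 2

Derivation:
Char counts: '$':1, '1':2, 'A':1, 'B':2
C (first-col start): C('$')=0, C('1')=1, C('A')=3, C('B')=4
L[0]='A': occ=0, LF[0]=C('A')+0=3+0=3
L[1]='B': occ=0, LF[1]=C('B')+0=4+0=4
L[2]='1': occ=0, LF[2]=C('1')+0=1+0=1
L[3]='B': occ=1, LF[3]=C('B')+1=4+1=5
L[4]='$': occ=0, LF[4]=C('$')+0=0+0=0
L[5]='1': occ=1, LF[5]=C('1')+1=1+1=2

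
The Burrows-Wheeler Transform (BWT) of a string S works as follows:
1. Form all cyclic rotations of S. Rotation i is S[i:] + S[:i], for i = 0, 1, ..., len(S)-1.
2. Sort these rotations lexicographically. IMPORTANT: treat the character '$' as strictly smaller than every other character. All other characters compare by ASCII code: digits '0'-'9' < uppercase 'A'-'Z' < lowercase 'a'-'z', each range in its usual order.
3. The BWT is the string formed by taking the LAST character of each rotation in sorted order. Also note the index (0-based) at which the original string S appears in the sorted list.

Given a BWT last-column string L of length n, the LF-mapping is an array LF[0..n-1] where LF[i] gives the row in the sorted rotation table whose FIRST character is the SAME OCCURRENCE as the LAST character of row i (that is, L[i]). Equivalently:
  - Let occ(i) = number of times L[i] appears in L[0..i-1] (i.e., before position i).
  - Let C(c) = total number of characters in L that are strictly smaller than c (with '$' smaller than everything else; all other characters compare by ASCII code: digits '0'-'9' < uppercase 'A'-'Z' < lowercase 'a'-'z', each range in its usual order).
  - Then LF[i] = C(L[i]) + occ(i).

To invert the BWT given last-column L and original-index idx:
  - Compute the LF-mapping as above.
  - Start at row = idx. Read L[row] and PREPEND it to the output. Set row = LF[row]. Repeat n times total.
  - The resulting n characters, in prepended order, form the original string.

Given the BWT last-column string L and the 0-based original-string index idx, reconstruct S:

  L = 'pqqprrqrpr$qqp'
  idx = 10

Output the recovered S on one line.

Answer: rprqrqqppqrqp$

Derivation:
LF mapping: 1 5 6 2 10 11 7 12 3 13 0 8 9 4
Walk LF starting at row 10, prepending L[row]:
  step 1: row=10, L[10]='$', prepend. Next row=LF[10]=0
  step 2: row=0, L[0]='p', prepend. Next row=LF[0]=1
  step 3: row=1, L[1]='q', prepend. Next row=LF[1]=5
  step 4: row=5, L[5]='r', prepend. Next row=LF[5]=11
  step 5: row=11, L[11]='q', prepend. Next row=LF[11]=8
  step 6: row=8, L[8]='p', prepend. Next row=LF[8]=3
  step 7: row=3, L[3]='p', prepend. Next row=LF[3]=2
  step 8: row=2, L[2]='q', prepend. Next row=LF[2]=6
  step 9: row=6, L[6]='q', prepend. Next row=LF[6]=7
  step 10: row=7, L[7]='r', prepend. Next row=LF[7]=12
  step 11: row=12, L[12]='q', prepend. Next row=LF[12]=9
  step 12: row=9, L[9]='r', prepend. Next row=LF[9]=13
  step 13: row=13, L[13]='p', prepend. Next row=LF[13]=4
  step 14: row=4, L[4]='r', prepend. Next row=LF[4]=10
Reversed output: rprqrqqppqrqp$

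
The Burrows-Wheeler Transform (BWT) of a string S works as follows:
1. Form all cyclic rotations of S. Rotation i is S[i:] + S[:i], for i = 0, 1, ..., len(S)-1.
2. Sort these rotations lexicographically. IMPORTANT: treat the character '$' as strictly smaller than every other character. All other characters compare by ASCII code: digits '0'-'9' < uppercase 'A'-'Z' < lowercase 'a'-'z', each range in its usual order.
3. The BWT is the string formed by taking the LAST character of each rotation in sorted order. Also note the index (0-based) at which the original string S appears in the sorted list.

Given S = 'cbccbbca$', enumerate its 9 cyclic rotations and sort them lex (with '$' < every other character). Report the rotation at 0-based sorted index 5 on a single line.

Answer: ca$cbccbb

Derivation:
All 9 rotations (rotation i = S[i:]+S[:i]):
  rot[0] = cbccbbca$
  rot[1] = bccbbca$c
  rot[2] = ccbbca$cb
  rot[3] = cbbca$cbc
  rot[4] = bbca$cbcc
  rot[5] = bca$cbccb
  rot[6] = ca$cbccbb
  rot[7] = a$cbccbbc
  rot[8] = $cbccbbca
Sorted (with $ < everything):
  sorted[0] = $cbccbbca
  sorted[1] = a$cbccbbc
  sorted[2] = bbca$cbcc
  sorted[3] = bca$cbccb
  sorted[4] = bccbbca$c
  sorted[5] = ca$cbccbb
  sorted[6] = cbbca$cbc
  sorted[7] = cbccbbca$
  sorted[8] = ccbbca$cb
sorted[5] = ca$cbccbb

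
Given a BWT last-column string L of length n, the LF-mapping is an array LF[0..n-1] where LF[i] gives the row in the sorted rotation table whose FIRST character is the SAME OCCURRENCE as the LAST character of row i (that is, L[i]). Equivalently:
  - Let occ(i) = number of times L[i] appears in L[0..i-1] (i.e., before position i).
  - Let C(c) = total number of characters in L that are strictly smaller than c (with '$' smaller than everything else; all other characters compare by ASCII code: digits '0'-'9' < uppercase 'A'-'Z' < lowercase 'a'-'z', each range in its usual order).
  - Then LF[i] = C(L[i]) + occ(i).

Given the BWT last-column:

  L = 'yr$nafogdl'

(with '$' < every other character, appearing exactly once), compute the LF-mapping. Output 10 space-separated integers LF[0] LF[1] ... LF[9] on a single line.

Char counts: '$':1, 'a':1, 'd':1, 'f':1, 'g':1, 'l':1, 'n':1, 'o':1, 'r':1, 'y':1
C (first-col start): C('$')=0, C('a')=1, C('d')=2, C('f')=3, C('g')=4, C('l')=5, C('n')=6, C('o')=7, C('r')=8, C('y')=9
L[0]='y': occ=0, LF[0]=C('y')+0=9+0=9
L[1]='r': occ=0, LF[1]=C('r')+0=8+0=8
L[2]='$': occ=0, LF[2]=C('$')+0=0+0=0
L[3]='n': occ=0, LF[3]=C('n')+0=6+0=6
L[4]='a': occ=0, LF[4]=C('a')+0=1+0=1
L[5]='f': occ=0, LF[5]=C('f')+0=3+0=3
L[6]='o': occ=0, LF[6]=C('o')+0=7+0=7
L[7]='g': occ=0, LF[7]=C('g')+0=4+0=4
L[8]='d': occ=0, LF[8]=C('d')+0=2+0=2
L[9]='l': occ=0, LF[9]=C('l')+0=5+0=5

Answer: 9 8 0 6 1 3 7 4 2 5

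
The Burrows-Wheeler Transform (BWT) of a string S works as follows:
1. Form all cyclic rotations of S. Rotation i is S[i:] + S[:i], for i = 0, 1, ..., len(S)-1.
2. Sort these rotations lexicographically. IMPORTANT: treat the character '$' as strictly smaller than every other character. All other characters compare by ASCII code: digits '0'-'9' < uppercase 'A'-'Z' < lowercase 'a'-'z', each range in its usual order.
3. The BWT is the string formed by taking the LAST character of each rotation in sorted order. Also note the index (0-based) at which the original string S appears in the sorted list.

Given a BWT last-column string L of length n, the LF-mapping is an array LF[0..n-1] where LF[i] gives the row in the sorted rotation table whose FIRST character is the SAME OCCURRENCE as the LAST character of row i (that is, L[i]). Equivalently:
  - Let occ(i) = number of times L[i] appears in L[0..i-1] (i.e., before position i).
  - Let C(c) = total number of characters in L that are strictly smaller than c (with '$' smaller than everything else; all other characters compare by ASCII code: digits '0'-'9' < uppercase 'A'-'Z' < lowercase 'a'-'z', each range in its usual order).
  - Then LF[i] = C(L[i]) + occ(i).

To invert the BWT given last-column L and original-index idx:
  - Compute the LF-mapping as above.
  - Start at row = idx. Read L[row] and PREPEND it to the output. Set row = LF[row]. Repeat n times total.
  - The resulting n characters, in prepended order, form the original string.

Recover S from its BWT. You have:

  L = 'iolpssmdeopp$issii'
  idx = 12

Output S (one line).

Answer: poodlemississippi$

Derivation:
LF mapping: 3 9 7 11 14 15 8 1 2 10 12 13 0 4 16 17 5 6
Walk LF starting at row 12, prepending L[row]:
  step 1: row=12, L[12]='$', prepend. Next row=LF[12]=0
  step 2: row=0, L[0]='i', prepend. Next row=LF[0]=3
  step 3: row=3, L[3]='p', prepend. Next row=LF[3]=11
  step 4: row=11, L[11]='p', prepend. Next row=LF[11]=13
  step 5: row=13, L[13]='i', prepend. Next row=LF[13]=4
  step 6: row=4, L[4]='s', prepend. Next row=LF[4]=14
  step 7: row=14, L[14]='s', prepend. Next row=LF[14]=16
  step 8: row=16, L[16]='i', prepend. Next row=LF[16]=5
  step 9: row=5, L[5]='s', prepend. Next row=LF[5]=15
  step 10: row=15, L[15]='s', prepend. Next row=LF[15]=17
  step 11: row=17, L[17]='i', prepend. Next row=LF[17]=6
  step 12: row=6, L[6]='m', prepend. Next row=LF[6]=8
  step 13: row=8, L[8]='e', prepend. Next row=LF[8]=2
  step 14: row=2, L[2]='l', prepend. Next row=LF[2]=7
  step 15: row=7, L[7]='d', prepend. Next row=LF[7]=1
  step 16: row=1, L[1]='o', prepend. Next row=LF[1]=9
  step 17: row=9, L[9]='o', prepend. Next row=LF[9]=10
  step 18: row=10, L[10]='p', prepend. Next row=LF[10]=12
Reversed output: poodlemississippi$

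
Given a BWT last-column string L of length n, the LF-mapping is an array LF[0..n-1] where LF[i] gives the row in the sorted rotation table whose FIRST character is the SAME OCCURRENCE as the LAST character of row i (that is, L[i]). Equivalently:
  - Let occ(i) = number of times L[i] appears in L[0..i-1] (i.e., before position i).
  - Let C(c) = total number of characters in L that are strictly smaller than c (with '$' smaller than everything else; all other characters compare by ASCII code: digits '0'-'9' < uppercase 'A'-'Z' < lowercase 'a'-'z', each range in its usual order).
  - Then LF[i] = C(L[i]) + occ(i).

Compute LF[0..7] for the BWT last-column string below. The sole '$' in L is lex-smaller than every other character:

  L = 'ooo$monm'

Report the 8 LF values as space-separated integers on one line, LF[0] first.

Char counts: '$':1, 'm':2, 'n':1, 'o':4
C (first-col start): C('$')=0, C('m')=1, C('n')=3, C('o')=4
L[0]='o': occ=0, LF[0]=C('o')+0=4+0=4
L[1]='o': occ=1, LF[1]=C('o')+1=4+1=5
L[2]='o': occ=2, LF[2]=C('o')+2=4+2=6
L[3]='$': occ=0, LF[3]=C('$')+0=0+0=0
L[4]='m': occ=0, LF[4]=C('m')+0=1+0=1
L[5]='o': occ=3, LF[5]=C('o')+3=4+3=7
L[6]='n': occ=0, LF[6]=C('n')+0=3+0=3
L[7]='m': occ=1, LF[7]=C('m')+1=1+1=2

Answer: 4 5 6 0 1 7 3 2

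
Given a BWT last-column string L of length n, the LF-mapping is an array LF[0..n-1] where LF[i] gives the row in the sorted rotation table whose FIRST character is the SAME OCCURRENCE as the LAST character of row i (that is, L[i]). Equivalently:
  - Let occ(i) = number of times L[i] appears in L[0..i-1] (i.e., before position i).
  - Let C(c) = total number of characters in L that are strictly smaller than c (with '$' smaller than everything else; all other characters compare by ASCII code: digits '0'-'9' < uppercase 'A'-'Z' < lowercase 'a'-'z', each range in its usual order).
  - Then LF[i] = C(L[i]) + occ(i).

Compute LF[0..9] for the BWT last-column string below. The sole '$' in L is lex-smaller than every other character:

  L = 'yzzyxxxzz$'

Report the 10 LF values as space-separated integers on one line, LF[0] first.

Char counts: '$':1, 'x':3, 'y':2, 'z':4
C (first-col start): C('$')=0, C('x')=1, C('y')=4, C('z')=6
L[0]='y': occ=0, LF[0]=C('y')+0=4+0=4
L[1]='z': occ=0, LF[1]=C('z')+0=6+0=6
L[2]='z': occ=1, LF[2]=C('z')+1=6+1=7
L[3]='y': occ=1, LF[3]=C('y')+1=4+1=5
L[4]='x': occ=0, LF[4]=C('x')+0=1+0=1
L[5]='x': occ=1, LF[5]=C('x')+1=1+1=2
L[6]='x': occ=2, LF[6]=C('x')+2=1+2=3
L[7]='z': occ=2, LF[7]=C('z')+2=6+2=8
L[8]='z': occ=3, LF[8]=C('z')+3=6+3=9
L[9]='$': occ=0, LF[9]=C('$')+0=0+0=0

Answer: 4 6 7 5 1 2 3 8 9 0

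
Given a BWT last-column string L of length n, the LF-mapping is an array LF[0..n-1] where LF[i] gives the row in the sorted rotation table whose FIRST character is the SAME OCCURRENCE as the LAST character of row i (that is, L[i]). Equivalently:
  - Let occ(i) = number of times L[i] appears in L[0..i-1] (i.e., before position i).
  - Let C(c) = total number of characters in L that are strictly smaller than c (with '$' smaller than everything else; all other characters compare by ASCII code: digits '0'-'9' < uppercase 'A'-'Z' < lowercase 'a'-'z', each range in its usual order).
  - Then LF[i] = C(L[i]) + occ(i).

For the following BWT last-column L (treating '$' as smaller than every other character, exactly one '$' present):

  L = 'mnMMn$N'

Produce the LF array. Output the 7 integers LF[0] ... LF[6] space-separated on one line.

Answer: 4 5 1 2 6 0 3

Derivation:
Char counts: '$':1, 'M':2, 'N':1, 'm':1, 'n':2
C (first-col start): C('$')=0, C('M')=1, C('N')=3, C('m')=4, C('n')=5
L[0]='m': occ=0, LF[0]=C('m')+0=4+0=4
L[1]='n': occ=0, LF[1]=C('n')+0=5+0=5
L[2]='M': occ=0, LF[2]=C('M')+0=1+0=1
L[3]='M': occ=1, LF[3]=C('M')+1=1+1=2
L[4]='n': occ=1, LF[4]=C('n')+1=5+1=6
L[5]='$': occ=0, LF[5]=C('$')+0=0+0=0
L[6]='N': occ=0, LF[6]=C('N')+0=3+0=3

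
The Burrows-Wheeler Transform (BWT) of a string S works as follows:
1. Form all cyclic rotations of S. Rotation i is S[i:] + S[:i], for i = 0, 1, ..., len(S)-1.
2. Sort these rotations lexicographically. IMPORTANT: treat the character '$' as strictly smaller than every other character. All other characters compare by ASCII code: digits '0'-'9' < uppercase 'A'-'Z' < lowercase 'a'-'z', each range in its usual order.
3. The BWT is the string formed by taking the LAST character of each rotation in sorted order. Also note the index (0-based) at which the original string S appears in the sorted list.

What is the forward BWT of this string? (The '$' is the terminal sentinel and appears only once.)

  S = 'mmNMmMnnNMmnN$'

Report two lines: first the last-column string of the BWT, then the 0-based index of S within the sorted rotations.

Answer: NNNmnmnMm$MmnM
9

Derivation:
All 14 rotations (rotation i = S[i:]+S[:i]):
  rot[0] = mmNMmMnnNMmnN$
  rot[1] = mNMmMnnNMmnN$m
  rot[2] = NMmMnnNMmnN$mm
  rot[3] = MmMnnNMmnN$mmN
  rot[4] = mMnnNMmnN$mmNM
  rot[5] = MnnNMmnN$mmNMm
  rot[6] = nnNMmnN$mmNMmM
  rot[7] = nNMmnN$mmNMmMn
  rot[8] = NMmnN$mmNMmMnn
  rot[9] = MmnN$mmNMmMnnN
  rot[10] = mnN$mmNMmMnnNM
  rot[11] = nN$mmNMmMnnNMm
  rot[12] = N$mmNMmMnnNMmn
  rot[13] = $mmNMmMnnNMmnN
Sorted (with $ < everything):
  sorted[0] = $mmNMmMnnNMmnN  (last char: 'N')
  sorted[1] = MmMnnNMmnN$mmN  (last char: 'N')
  sorted[2] = MmnN$mmNMmMnnN  (last char: 'N')
  sorted[3] = MnnNMmnN$mmNMm  (last char: 'm')
  sorted[4] = N$mmNMmMnnNMmn  (last char: 'n')
  sorted[5] = NMmMnnNMmnN$mm  (last char: 'm')
  sorted[6] = NMmnN$mmNMmMnn  (last char: 'n')
  sorted[7] = mMnnNMmnN$mmNM  (last char: 'M')
  sorted[8] = mNMmMnnNMmnN$m  (last char: 'm')
  sorted[9] = mmNMmMnnNMmnN$  (last char: '$')
  sorted[10] = mnN$mmNMmMnnNM  (last char: 'M')
  sorted[11] = nN$mmNMmMnnNMm  (last char: 'm')
  sorted[12] = nNMmnN$mmNMmMn  (last char: 'n')
  sorted[13] = nnNMmnN$mmNMmM  (last char: 'M')
Last column: NNNmnmnMm$MmnM
Original string S is at sorted index 9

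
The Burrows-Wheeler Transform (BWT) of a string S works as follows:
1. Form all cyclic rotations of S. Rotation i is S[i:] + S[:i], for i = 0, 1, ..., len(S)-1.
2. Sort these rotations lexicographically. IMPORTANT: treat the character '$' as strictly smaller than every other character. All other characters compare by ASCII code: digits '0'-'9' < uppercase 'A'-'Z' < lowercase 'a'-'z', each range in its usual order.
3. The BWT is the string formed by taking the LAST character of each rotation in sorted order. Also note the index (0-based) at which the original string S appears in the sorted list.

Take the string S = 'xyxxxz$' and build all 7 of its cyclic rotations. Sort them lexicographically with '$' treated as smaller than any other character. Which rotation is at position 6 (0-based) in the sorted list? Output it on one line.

All 7 rotations (rotation i = S[i:]+S[:i]):
  rot[0] = xyxxxz$
  rot[1] = yxxxz$x
  rot[2] = xxxz$xy
  rot[3] = xxz$xyx
  rot[4] = xz$xyxx
  rot[5] = z$xyxxx
  rot[6] = $xyxxxz
Sorted (with $ < everything):
  sorted[0] = $xyxxxz
  sorted[1] = xxxz$xy
  sorted[2] = xxz$xyx
  sorted[3] = xyxxxz$
  sorted[4] = xz$xyxx
  sorted[5] = yxxxz$x
  sorted[6] = z$xyxxx
sorted[6] = z$xyxxx

Answer: z$xyxxx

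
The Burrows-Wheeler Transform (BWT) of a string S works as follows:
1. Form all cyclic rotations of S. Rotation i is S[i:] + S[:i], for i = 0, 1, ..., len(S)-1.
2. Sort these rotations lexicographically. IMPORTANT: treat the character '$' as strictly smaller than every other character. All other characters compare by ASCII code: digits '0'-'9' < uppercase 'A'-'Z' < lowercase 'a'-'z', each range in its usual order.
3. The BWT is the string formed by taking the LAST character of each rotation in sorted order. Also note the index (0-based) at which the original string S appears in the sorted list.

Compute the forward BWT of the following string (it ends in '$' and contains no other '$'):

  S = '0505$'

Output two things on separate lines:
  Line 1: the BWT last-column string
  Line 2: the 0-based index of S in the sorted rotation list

All 5 rotations (rotation i = S[i:]+S[:i]):
  rot[0] = 0505$
  rot[1] = 505$0
  rot[2] = 05$05
  rot[3] = 5$050
  rot[4] = $0505
Sorted (with $ < everything):
  sorted[0] = $0505  (last char: '5')
  sorted[1] = 05$05  (last char: '5')
  sorted[2] = 0505$  (last char: '$')
  sorted[3] = 5$050  (last char: '0')
  sorted[4] = 505$0  (last char: '0')
Last column: 55$00
Original string S is at sorted index 2

Answer: 55$00
2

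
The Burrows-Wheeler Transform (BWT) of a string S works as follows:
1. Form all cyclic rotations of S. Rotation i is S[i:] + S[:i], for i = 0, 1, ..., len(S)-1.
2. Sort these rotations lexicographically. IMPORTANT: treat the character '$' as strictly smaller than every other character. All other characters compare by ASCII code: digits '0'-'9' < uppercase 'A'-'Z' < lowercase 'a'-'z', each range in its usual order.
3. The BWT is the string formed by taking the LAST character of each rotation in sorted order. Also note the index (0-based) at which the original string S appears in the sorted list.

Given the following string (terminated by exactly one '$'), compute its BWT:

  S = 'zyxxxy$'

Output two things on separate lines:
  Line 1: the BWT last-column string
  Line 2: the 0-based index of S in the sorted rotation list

All 7 rotations (rotation i = S[i:]+S[:i]):
  rot[0] = zyxxxy$
  rot[1] = yxxxy$z
  rot[2] = xxxy$zy
  rot[3] = xxy$zyx
  rot[4] = xy$zyxx
  rot[5] = y$zyxxx
  rot[6] = $zyxxxy
Sorted (with $ < everything):
  sorted[0] = $zyxxxy  (last char: 'y')
  sorted[1] = xxxy$zy  (last char: 'y')
  sorted[2] = xxy$zyx  (last char: 'x')
  sorted[3] = xy$zyxx  (last char: 'x')
  sorted[4] = y$zyxxx  (last char: 'x')
  sorted[5] = yxxxy$z  (last char: 'z')
  sorted[6] = zyxxxy$  (last char: '$')
Last column: yyxxxz$
Original string S is at sorted index 6

Answer: yyxxxz$
6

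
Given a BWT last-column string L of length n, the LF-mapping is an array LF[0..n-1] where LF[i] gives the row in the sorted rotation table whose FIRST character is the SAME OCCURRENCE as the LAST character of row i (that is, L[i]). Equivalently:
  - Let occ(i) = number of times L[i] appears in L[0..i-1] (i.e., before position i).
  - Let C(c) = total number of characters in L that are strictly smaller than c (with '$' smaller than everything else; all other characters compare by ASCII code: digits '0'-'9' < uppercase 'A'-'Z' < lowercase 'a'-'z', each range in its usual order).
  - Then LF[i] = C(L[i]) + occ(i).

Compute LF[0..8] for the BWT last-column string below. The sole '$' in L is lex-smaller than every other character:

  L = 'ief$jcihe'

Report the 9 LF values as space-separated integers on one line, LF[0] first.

Char counts: '$':1, 'c':1, 'e':2, 'f':1, 'h':1, 'i':2, 'j':1
C (first-col start): C('$')=0, C('c')=1, C('e')=2, C('f')=4, C('h')=5, C('i')=6, C('j')=8
L[0]='i': occ=0, LF[0]=C('i')+0=6+0=6
L[1]='e': occ=0, LF[1]=C('e')+0=2+0=2
L[2]='f': occ=0, LF[2]=C('f')+0=4+0=4
L[3]='$': occ=0, LF[3]=C('$')+0=0+0=0
L[4]='j': occ=0, LF[4]=C('j')+0=8+0=8
L[5]='c': occ=0, LF[5]=C('c')+0=1+0=1
L[6]='i': occ=1, LF[6]=C('i')+1=6+1=7
L[7]='h': occ=0, LF[7]=C('h')+0=5+0=5
L[8]='e': occ=1, LF[8]=C('e')+1=2+1=3

Answer: 6 2 4 0 8 1 7 5 3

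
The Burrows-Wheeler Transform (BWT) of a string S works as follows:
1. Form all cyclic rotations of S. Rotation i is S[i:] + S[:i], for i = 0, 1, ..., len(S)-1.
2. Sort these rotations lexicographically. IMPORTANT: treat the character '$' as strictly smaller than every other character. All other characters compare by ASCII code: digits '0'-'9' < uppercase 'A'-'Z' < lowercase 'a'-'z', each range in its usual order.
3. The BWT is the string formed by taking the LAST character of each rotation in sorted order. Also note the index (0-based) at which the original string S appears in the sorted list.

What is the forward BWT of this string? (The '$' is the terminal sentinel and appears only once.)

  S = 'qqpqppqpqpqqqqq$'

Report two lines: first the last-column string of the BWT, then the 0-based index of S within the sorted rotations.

All 16 rotations (rotation i = S[i:]+S[:i]):
  rot[0] = qqpqppqpqpqqqqq$
  rot[1] = qpqppqpqpqqqqq$q
  rot[2] = pqppqpqpqqqqq$qq
  rot[3] = qppqpqpqqqqq$qqp
  rot[4] = ppqpqpqqqqq$qqpq
  rot[5] = pqpqpqqqqq$qqpqp
  rot[6] = qpqpqqqqq$qqpqpp
  rot[7] = pqpqqqqq$qqpqppq
  rot[8] = qpqqqqq$qqpqppqp
  rot[9] = pqqqqq$qqpqppqpq
  rot[10] = qqqqq$qqpqppqpqp
  rot[11] = qqqq$qqpqppqpqpq
  rot[12] = qqq$qqpqppqpqpqq
  rot[13] = qq$qqpqppqpqpqqq
  rot[14] = q$qqpqppqpqpqqqq
  rot[15] = $qqpqppqpqpqqqqq
Sorted (with $ < everything):
  sorted[0] = $qqpqppqpqpqqqqq  (last char: 'q')
  sorted[1] = ppqpqpqqqqq$qqpq  (last char: 'q')
  sorted[2] = pqppqpqpqqqqq$qq  (last char: 'q')
  sorted[3] = pqpqpqqqqq$qqpqp  (last char: 'p')
  sorted[4] = pqpqqqqq$qqpqppq  (last char: 'q')
  sorted[5] = pqqqqq$qqpqppqpq  (last char: 'q')
  sorted[6] = q$qqpqppqpqpqqqq  (last char: 'q')
  sorted[7] = qppqpqpqqqqq$qqp  (last char: 'p')
  sorted[8] = qpqppqpqpqqqqq$q  (last char: 'q')
  sorted[9] = qpqpqqqqq$qqpqpp  (last char: 'p')
  sorted[10] = qpqqqqq$qqpqppqp  (last char: 'p')
  sorted[11] = qq$qqpqppqpqpqqq  (last char: 'q')
  sorted[12] = qqpqppqpqpqqqqq$  (last char: '$')
  sorted[13] = qqq$qqpqppqpqpqq  (last char: 'q')
  sorted[14] = qqqq$qqpqppqpqpq  (last char: 'q')
  sorted[15] = qqqqq$qqpqppqpqp  (last char: 'p')
Last column: qqqpqqqpqppq$qqp
Original string S is at sorted index 12

Answer: qqqpqqqpqppq$qqp
12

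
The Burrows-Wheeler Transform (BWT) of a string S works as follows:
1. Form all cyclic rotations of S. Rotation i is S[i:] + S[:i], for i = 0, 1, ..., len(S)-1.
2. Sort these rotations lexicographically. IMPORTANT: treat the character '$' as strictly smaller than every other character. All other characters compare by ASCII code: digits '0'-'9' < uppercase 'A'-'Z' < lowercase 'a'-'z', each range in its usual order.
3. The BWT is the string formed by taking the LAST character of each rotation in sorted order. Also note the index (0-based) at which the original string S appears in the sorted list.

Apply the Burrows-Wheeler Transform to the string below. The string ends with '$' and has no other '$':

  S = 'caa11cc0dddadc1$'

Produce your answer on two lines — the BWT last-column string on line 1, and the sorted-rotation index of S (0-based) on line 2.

Answer: 1cca1acdcd$1dad0
10

Derivation:
All 16 rotations (rotation i = S[i:]+S[:i]):
  rot[0] = caa11cc0dddadc1$
  rot[1] = aa11cc0dddadc1$c
  rot[2] = a11cc0dddadc1$ca
  rot[3] = 11cc0dddadc1$caa
  rot[4] = 1cc0dddadc1$caa1
  rot[5] = cc0dddadc1$caa11
  rot[6] = c0dddadc1$caa11c
  rot[7] = 0dddadc1$caa11cc
  rot[8] = dddadc1$caa11cc0
  rot[9] = ddadc1$caa11cc0d
  rot[10] = dadc1$caa11cc0dd
  rot[11] = adc1$caa11cc0ddd
  rot[12] = dc1$caa11cc0ddda
  rot[13] = c1$caa11cc0dddad
  rot[14] = 1$caa11cc0dddadc
  rot[15] = $caa11cc0dddadc1
Sorted (with $ < everything):
  sorted[0] = $caa11cc0dddadc1  (last char: '1')
  sorted[1] = 0dddadc1$caa11cc  (last char: 'c')
  sorted[2] = 1$caa11cc0dddadc  (last char: 'c')
  sorted[3] = 11cc0dddadc1$caa  (last char: 'a')
  sorted[4] = 1cc0dddadc1$caa1  (last char: '1')
  sorted[5] = a11cc0dddadc1$ca  (last char: 'a')
  sorted[6] = aa11cc0dddadc1$c  (last char: 'c')
  sorted[7] = adc1$caa11cc0ddd  (last char: 'd')
  sorted[8] = c0dddadc1$caa11c  (last char: 'c')
  sorted[9] = c1$caa11cc0dddad  (last char: 'd')
  sorted[10] = caa11cc0dddadc1$  (last char: '$')
  sorted[11] = cc0dddadc1$caa11  (last char: '1')
  sorted[12] = dadc1$caa11cc0dd  (last char: 'd')
  sorted[13] = dc1$caa11cc0ddda  (last char: 'a')
  sorted[14] = ddadc1$caa11cc0d  (last char: 'd')
  sorted[15] = dddadc1$caa11cc0  (last char: '0')
Last column: 1cca1acdcd$1dad0
Original string S is at sorted index 10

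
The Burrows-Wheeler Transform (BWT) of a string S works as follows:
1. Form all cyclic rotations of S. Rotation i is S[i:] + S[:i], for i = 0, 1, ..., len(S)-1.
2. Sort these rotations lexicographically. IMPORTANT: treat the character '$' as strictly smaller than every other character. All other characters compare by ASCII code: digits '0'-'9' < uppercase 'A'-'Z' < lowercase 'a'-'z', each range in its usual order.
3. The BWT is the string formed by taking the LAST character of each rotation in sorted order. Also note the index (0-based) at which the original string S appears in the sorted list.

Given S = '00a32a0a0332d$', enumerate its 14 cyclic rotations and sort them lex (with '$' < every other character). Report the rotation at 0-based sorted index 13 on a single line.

Answer: d$00a32a0a0332

Derivation:
All 14 rotations (rotation i = S[i:]+S[:i]):
  rot[0] = 00a32a0a0332d$
  rot[1] = 0a32a0a0332d$0
  rot[2] = a32a0a0332d$00
  rot[3] = 32a0a0332d$00a
  rot[4] = 2a0a0332d$00a3
  rot[5] = a0a0332d$00a32
  rot[6] = 0a0332d$00a32a
  rot[7] = a0332d$00a32a0
  rot[8] = 0332d$00a32a0a
  rot[9] = 332d$00a32a0a0
  rot[10] = 32d$00a32a0a03
  rot[11] = 2d$00a32a0a033
  rot[12] = d$00a32a0a0332
  rot[13] = $00a32a0a0332d
Sorted (with $ < everything):
  sorted[0] = $00a32a0a0332d
  sorted[1] = 00a32a0a0332d$
  sorted[2] = 0332d$00a32a0a
  sorted[3] = 0a0332d$00a32a
  sorted[4] = 0a32a0a0332d$0
  sorted[5] = 2a0a0332d$00a3
  sorted[6] = 2d$00a32a0a033
  sorted[7] = 32a0a0332d$00a
  sorted[8] = 32d$00a32a0a03
  sorted[9] = 332d$00a32a0a0
  sorted[10] = a0332d$00a32a0
  sorted[11] = a0a0332d$00a32
  sorted[12] = a32a0a0332d$00
  sorted[13] = d$00a32a0a0332
sorted[13] = d$00a32a0a0332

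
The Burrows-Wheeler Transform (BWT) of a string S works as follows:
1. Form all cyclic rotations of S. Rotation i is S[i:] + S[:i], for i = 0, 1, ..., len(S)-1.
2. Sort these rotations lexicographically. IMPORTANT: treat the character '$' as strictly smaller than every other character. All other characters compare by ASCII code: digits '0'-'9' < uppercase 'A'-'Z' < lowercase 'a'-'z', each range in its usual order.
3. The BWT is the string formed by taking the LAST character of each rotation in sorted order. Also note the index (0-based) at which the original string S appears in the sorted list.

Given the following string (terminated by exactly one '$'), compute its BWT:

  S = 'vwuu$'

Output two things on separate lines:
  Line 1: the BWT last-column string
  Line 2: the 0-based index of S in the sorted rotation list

All 5 rotations (rotation i = S[i:]+S[:i]):
  rot[0] = vwuu$
  rot[1] = wuu$v
  rot[2] = uu$vw
  rot[3] = u$vwu
  rot[4] = $vwuu
Sorted (with $ < everything):
  sorted[0] = $vwuu  (last char: 'u')
  sorted[1] = u$vwu  (last char: 'u')
  sorted[2] = uu$vw  (last char: 'w')
  sorted[3] = vwuu$  (last char: '$')
  sorted[4] = wuu$v  (last char: 'v')
Last column: uuw$v
Original string S is at sorted index 3

Answer: uuw$v
3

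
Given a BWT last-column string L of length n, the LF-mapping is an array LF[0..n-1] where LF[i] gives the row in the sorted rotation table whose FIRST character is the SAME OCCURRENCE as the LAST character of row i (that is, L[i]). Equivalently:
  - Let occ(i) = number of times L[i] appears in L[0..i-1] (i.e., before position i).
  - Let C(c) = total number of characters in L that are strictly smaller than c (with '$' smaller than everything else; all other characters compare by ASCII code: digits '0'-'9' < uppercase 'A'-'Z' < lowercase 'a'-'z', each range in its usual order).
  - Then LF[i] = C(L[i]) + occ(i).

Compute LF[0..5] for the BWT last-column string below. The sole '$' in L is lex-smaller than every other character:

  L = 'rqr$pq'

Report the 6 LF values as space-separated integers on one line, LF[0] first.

Answer: 4 2 5 0 1 3

Derivation:
Char counts: '$':1, 'p':1, 'q':2, 'r':2
C (first-col start): C('$')=0, C('p')=1, C('q')=2, C('r')=4
L[0]='r': occ=0, LF[0]=C('r')+0=4+0=4
L[1]='q': occ=0, LF[1]=C('q')+0=2+0=2
L[2]='r': occ=1, LF[2]=C('r')+1=4+1=5
L[3]='$': occ=0, LF[3]=C('$')+0=0+0=0
L[4]='p': occ=0, LF[4]=C('p')+0=1+0=1
L[5]='q': occ=1, LF[5]=C('q')+1=2+1=3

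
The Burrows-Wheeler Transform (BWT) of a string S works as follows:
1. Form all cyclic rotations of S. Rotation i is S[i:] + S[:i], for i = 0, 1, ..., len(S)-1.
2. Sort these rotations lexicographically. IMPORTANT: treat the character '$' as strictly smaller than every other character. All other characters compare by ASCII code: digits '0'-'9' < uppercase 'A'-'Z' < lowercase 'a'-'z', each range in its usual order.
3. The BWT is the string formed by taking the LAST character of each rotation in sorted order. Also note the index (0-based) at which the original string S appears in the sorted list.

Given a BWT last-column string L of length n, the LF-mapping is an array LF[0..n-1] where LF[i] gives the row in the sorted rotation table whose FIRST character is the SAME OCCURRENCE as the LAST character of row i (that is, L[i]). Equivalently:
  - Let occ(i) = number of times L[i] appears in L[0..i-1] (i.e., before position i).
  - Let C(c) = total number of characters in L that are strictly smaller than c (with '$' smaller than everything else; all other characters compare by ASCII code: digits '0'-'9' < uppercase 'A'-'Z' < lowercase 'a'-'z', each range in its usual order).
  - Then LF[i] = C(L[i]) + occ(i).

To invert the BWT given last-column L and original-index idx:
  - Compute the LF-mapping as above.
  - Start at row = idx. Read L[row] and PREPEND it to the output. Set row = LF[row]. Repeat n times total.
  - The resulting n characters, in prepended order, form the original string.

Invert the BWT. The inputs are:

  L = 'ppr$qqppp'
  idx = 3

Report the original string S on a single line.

LF mapping: 1 2 8 0 6 7 3 4 5
Walk LF starting at row 3, prepending L[row]:
  step 1: row=3, L[3]='$', prepend. Next row=LF[3]=0
  step 2: row=0, L[0]='p', prepend. Next row=LF[0]=1
  step 3: row=1, L[1]='p', prepend. Next row=LF[1]=2
  step 4: row=2, L[2]='r', prepend. Next row=LF[2]=8
  step 5: row=8, L[8]='p', prepend. Next row=LF[8]=5
  step 6: row=5, L[5]='q', prepend. Next row=LF[5]=7
  step 7: row=7, L[7]='p', prepend. Next row=LF[7]=4
  step 8: row=4, L[4]='q', prepend. Next row=LF[4]=6
  step 9: row=6, L[6]='p', prepend. Next row=LF[6]=3
Reversed output: pqpqprpp$

Answer: pqpqprpp$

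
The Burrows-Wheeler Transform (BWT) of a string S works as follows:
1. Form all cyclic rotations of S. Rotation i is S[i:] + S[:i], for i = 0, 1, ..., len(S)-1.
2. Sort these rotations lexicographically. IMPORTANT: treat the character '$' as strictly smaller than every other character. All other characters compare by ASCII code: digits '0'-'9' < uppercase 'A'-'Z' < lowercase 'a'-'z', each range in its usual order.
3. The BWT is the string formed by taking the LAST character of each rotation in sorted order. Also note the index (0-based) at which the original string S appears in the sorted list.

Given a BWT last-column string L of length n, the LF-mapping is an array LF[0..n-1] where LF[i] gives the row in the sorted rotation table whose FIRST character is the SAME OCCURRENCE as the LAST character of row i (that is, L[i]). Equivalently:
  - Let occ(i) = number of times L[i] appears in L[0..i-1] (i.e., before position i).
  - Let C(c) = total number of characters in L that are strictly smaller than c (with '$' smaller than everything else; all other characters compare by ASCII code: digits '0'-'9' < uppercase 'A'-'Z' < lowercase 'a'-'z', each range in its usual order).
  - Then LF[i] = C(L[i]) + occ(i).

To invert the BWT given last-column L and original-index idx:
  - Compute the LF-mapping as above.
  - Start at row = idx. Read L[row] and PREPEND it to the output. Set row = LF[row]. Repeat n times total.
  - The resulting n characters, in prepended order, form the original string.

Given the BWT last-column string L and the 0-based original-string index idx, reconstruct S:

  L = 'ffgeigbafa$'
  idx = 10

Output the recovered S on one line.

LF mapping: 5 6 8 4 10 9 3 1 7 2 0
Walk LF starting at row 10, prepending L[row]:
  step 1: row=10, L[10]='$', prepend. Next row=LF[10]=0
  step 2: row=0, L[0]='f', prepend. Next row=LF[0]=5
  step 3: row=5, L[5]='g', prepend. Next row=LF[5]=9
  step 4: row=9, L[9]='a', prepend. Next row=LF[9]=2
  step 5: row=2, L[2]='g', prepend. Next row=LF[2]=8
  step 6: row=8, L[8]='f', prepend. Next row=LF[8]=7
  step 7: row=7, L[7]='a', prepend. Next row=LF[7]=1
  step 8: row=1, L[1]='f', prepend. Next row=LF[1]=6
  step 9: row=6, L[6]='b', prepend. Next row=LF[6]=3
  step 10: row=3, L[3]='e', prepend. Next row=LF[3]=4
  step 11: row=4, L[4]='i', prepend. Next row=LF[4]=10
Reversed output: iebfafgagf$

Answer: iebfafgagf$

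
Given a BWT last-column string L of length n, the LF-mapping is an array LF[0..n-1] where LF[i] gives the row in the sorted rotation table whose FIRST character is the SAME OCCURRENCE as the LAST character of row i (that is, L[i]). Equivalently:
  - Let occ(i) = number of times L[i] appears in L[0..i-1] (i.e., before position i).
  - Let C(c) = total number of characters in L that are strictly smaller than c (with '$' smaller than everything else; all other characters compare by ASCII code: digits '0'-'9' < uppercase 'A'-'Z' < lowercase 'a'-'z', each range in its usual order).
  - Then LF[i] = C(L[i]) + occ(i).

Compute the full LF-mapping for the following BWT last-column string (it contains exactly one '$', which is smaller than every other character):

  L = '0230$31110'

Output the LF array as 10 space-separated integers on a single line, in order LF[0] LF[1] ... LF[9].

Char counts: '$':1, '0':3, '1':3, '2':1, '3':2
C (first-col start): C('$')=0, C('0')=1, C('1')=4, C('2')=7, C('3')=8
L[0]='0': occ=0, LF[0]=C('0')+0=1+0=1
L[1]='2': occ=0, LF[1]=C('2')+0=7+0=7
L[2]='3': occ=0, LF[2]=C('3')+0=8+0=8
L[3]='0': occ=1, LF[3]=C('0')+1=1+1=2
L[4]='$': occ=0, LF[4]=C('$')+0=0+0=0
L[5]='3': occ=1, LF[5]=C('3')+1=8+1=9
L[6]='1': occ=0, LF[6]=C('1')+0=4+0=4
L[7]='1': occ=1, LF[7]=C('1')+1=4+1=5
L[8]='1': occ=2, LF[8]=C('1')+2=4+2=6
L[9]='0': occ=2, LF[9]=C('0')+2=1+2=3

Answer: 1 7 8 2 0 9 4 5 6 3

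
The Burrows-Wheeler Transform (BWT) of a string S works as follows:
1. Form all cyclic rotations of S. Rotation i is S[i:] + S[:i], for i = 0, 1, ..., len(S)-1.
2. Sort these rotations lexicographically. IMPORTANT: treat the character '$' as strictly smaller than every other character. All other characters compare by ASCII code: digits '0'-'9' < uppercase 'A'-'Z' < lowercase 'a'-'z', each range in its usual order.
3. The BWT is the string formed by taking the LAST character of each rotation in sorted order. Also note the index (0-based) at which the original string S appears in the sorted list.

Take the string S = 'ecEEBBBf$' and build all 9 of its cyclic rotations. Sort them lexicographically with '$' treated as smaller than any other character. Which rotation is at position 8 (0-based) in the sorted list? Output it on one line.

Answer: f$ecEEBBB

Derivation:
All 9 rotations (rotation i = S[i:]+S[:i]):
  rot[0] = ecEEBBBf$
  rot[1] = cEEBBBf$e
  rot[2] = EEBBBf$ec
  rot[3] = EBBBf$ecE
  rot[4] = BBBf$ecEE
  rot[5] = BBf$ecEEB
  rot[6] = Bf$ecEEBB
  rot[7] = f$ecEEBBB
  rot[8] = $ecEEBBBf
Sorted (with $ < everything):
  sorted[0] = $ecEEBBBf
  sorted[1] = BBBf$ecEE
  sorted[2] = BBf$ecEEB
  sorted[3] = Bf$ecEEBB
  sorted[4] = EBBBf$ecE
  sorted[5] = EEBBBf$ec
  sorted[6] = cEEBBBf$e
  sorted[7] = ecEEBBBf$
  sorted[8] = f$ecEEBBB
sorted[8] = f$ecEEBBB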